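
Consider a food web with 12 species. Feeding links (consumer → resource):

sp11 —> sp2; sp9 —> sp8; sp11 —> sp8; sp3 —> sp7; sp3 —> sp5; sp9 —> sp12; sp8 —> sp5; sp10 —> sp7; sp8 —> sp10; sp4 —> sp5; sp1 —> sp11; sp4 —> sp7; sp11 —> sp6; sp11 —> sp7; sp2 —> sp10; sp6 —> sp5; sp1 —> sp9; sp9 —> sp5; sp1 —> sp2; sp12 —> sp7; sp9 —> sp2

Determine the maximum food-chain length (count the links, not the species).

4 links

One longest chain: sp7 → sp10 → sp8 → sp9 → sp1.
It has 5 species and 4 links.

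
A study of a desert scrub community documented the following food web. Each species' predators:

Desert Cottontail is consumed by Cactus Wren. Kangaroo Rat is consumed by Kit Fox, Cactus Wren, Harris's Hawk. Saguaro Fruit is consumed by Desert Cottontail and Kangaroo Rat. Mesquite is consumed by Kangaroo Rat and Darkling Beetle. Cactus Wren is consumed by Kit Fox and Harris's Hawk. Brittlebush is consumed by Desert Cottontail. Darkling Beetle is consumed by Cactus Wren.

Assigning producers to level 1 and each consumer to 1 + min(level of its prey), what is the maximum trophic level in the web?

3

Producers (level 1): Brittlebush, Saguaro Fruit, Mesquite.
Following each consumer down to its lowest-level prey: Saguaro Fruit → Kangaroo Rat → Kit Fox (levels 1 through 3).
All prey of Kit Fox (Kangaroo Rat 2, Cactus Wren 3) are at level 2 or above, so Kit Fox is at level 1 + 2 = 3.
Every consumer has at least one prey at level 2 or below, so none exceeds level 3.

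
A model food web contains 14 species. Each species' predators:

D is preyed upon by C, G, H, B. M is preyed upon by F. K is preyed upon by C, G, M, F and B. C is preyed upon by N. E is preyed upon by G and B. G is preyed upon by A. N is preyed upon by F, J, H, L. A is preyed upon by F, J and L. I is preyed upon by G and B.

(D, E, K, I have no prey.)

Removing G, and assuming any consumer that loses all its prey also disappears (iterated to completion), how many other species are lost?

1

Remove G.
Round 1: A (all prey gone) → extinct.
No further losses. Total secondary extinctions: 1.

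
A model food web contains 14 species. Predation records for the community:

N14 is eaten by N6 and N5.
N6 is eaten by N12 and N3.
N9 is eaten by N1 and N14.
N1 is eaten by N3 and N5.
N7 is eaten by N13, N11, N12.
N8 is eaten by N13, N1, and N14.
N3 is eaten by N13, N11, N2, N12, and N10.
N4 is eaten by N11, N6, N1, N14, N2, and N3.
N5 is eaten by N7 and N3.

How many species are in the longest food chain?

5 species

One longest chain: N9 → N14 → N6 → N3 → N12.
It has 5 species and 4 links.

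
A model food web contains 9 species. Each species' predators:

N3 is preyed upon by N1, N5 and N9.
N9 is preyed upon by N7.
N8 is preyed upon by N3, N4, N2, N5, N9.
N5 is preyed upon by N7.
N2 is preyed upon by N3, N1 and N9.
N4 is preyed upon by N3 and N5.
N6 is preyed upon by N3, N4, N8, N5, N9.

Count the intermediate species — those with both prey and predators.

6

Intermediate species (has both prey and predators): N8, N2, N4, N3, N9, N5.
Count: 6.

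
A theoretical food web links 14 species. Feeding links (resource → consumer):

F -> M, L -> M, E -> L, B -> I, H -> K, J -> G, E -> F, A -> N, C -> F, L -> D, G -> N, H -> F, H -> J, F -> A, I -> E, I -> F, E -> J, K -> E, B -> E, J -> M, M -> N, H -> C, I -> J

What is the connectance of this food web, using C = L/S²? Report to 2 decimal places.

C = 0.12

The web has S = 14 species and L = 23 feeding links.
C = L / S² = 23 / 196 = 0.1173 ≈ 0.12.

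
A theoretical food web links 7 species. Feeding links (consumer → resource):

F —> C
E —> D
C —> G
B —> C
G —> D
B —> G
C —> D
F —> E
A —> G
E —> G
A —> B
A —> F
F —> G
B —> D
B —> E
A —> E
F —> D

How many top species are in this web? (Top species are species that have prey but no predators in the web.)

Top species (has prey, but nothing eats it): A.
Count: 1.

1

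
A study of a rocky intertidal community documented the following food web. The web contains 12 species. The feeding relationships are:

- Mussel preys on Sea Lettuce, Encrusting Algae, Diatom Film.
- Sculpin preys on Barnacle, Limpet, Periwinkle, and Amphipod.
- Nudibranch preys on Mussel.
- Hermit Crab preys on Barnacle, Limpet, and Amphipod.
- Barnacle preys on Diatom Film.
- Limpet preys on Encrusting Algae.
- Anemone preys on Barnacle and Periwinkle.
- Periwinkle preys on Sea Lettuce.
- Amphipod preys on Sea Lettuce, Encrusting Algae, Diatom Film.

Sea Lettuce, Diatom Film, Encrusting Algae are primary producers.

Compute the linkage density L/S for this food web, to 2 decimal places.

L/S = 1.58

There are L = 19 links among S = 12 species.
L/S = 19/12 = 1.5833 ≈ 1.58.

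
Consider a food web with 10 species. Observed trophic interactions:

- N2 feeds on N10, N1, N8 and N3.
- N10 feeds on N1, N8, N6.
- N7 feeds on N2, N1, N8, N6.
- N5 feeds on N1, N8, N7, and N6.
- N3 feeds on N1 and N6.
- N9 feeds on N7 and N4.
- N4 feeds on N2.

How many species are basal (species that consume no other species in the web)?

Basal species (no prey listed): N6, N8, N1.
Count: 3.

3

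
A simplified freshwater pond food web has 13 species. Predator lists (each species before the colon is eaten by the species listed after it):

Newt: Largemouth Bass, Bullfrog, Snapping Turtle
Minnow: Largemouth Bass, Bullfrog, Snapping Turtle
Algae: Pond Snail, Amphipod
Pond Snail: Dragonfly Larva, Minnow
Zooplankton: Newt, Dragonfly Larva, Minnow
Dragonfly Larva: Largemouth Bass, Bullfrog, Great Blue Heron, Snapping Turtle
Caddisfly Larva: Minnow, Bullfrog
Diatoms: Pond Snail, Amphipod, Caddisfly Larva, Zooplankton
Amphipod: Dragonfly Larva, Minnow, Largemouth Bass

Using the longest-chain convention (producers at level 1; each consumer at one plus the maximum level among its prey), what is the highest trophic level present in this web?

4

Producers (level 1): Diatoms, Algae.
Diatoms → Pond Snail → Minnow → Snapping Turtle gives Snapping Turtle level 4.
No species has a prey at level 4, so no species reaches level 5.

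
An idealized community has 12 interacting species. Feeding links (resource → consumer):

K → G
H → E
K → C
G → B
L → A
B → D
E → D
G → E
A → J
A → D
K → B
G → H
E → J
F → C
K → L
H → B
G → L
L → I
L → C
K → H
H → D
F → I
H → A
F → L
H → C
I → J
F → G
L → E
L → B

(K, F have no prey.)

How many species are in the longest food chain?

5 species

One longest chain: K → G → L → I → J.
It has 5 species and 4 links.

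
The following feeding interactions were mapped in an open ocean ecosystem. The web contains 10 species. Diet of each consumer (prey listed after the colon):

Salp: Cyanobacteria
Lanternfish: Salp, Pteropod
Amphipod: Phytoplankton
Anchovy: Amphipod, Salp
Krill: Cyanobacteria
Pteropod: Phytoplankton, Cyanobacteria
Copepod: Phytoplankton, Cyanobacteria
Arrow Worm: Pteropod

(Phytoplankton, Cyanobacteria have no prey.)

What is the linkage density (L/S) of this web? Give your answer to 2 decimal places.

L/S = 1.20

There are L = 12 links among S = 10 species.
L/S = 12/10 = 1.2000 ≈ 1.20.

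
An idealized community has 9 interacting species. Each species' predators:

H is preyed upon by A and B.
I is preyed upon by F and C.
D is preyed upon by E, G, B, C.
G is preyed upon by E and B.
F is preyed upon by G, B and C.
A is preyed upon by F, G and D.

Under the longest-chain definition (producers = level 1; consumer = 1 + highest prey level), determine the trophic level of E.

Trophic level 5

H is a producer → level 1.
A eats H → level 2.
F eats A (level 2); other prey at levels: I 1 → level 3.
G eats F (level 3); other prey at levels: A 2, D 3 → level 4.
E eats G (level 4); other prey at levels: D 3 → level 5.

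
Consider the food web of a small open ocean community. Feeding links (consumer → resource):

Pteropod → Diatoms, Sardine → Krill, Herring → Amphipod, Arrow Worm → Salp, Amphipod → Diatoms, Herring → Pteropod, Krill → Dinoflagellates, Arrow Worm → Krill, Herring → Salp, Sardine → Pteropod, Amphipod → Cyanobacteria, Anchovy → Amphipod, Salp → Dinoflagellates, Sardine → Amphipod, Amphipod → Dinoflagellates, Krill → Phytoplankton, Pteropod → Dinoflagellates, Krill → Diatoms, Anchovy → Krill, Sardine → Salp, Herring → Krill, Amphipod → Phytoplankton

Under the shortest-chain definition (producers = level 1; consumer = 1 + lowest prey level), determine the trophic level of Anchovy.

Trophic level 3

Phytoplankton is a producer → level 1.
Krill eats Phytoplankton → level 2.
Anchovy eats Krill → level 3.
No prey of Anchovy is below level 2, so 3 is the minimum.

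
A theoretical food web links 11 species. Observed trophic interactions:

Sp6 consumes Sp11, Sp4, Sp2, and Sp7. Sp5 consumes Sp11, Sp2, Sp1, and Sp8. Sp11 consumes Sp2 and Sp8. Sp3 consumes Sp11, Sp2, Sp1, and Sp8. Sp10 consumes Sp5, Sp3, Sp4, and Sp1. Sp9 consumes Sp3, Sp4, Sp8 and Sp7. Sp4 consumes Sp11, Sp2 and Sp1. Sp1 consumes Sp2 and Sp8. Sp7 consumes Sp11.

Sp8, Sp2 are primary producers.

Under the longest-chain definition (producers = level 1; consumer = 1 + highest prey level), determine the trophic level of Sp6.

Sp8 is a producer → level 1.
Sp11 eats Sp8 (level 1); other prey at levels: Sp2 1 → level 2.
Sp7 eats Sp11 → level 3.
Sp6 eats Sp7 (level 3); other prey at levels: Sp2 1, Sp11 2, Sp4 3 → level 4.

Trophic level 4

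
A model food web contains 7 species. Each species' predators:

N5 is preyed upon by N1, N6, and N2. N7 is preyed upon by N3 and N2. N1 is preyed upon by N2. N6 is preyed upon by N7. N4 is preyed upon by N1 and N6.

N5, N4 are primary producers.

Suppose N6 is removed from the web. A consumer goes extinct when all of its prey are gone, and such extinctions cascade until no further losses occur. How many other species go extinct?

Remove N6.
Round 1: N7 (all prey gone) → extinct.
Round 2: N3 (all prey gone) → extinct.
No further losses. Total secondary extinctions: 2.

2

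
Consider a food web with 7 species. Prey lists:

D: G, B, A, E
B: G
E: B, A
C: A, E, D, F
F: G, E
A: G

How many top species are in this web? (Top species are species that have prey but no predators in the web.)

1

Top species (has prey, but nothing eats it): C.
Count: 1.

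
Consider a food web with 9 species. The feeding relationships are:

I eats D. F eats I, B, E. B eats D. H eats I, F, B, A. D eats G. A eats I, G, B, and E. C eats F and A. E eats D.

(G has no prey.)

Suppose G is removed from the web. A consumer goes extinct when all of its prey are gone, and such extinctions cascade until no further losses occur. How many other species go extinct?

Remove G.
Round 1: D (all prey gone) → extinct.
Round 2: B (all prey gone), I (all prey gone), E (all prey gone) → extinct.
Round 3: F (all prey gone), A (all prey gone) → extinct.
Round 4: H (all prey gone), C (all prey gone) → extinct.
No further losses. Total secondary extinctions: 8.

8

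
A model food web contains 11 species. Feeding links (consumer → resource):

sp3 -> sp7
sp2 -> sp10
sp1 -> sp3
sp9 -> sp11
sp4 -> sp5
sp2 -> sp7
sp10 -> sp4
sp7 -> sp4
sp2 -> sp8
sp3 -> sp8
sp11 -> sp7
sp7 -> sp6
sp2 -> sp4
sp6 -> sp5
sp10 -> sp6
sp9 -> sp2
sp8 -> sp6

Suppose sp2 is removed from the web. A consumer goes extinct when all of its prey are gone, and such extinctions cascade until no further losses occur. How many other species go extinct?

Remove sp2.
Every predator of it retains at least one other prey: sp9 still has sp11.
No consumer loses all prey, so no secondary extinctions occur.

0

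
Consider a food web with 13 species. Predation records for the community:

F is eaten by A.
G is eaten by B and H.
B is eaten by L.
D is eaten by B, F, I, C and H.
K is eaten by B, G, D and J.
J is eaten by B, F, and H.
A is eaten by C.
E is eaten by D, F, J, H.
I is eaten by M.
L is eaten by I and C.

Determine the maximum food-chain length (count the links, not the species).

5 links

One longest chain: E → J → B → L → I → M.
It has 6 species and 5 links.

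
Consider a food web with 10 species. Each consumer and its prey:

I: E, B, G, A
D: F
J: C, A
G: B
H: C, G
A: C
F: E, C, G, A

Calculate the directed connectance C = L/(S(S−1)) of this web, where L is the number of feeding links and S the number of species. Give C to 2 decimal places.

C = 0.17

The web has S = 10 species and L = 15 feeding links.
C = L / (S(S−1)) = 15 / 90 = 0.1667 ≈ 0.17.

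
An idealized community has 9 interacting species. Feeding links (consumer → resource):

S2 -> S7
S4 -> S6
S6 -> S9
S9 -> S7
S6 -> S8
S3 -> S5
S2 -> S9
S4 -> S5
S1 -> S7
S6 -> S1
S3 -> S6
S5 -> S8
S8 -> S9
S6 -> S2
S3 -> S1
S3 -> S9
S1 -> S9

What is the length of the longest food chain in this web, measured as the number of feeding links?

4 links

One longest chain: S7 → S9 → S8 → S6 → S3.
It has 5 species and 4 links.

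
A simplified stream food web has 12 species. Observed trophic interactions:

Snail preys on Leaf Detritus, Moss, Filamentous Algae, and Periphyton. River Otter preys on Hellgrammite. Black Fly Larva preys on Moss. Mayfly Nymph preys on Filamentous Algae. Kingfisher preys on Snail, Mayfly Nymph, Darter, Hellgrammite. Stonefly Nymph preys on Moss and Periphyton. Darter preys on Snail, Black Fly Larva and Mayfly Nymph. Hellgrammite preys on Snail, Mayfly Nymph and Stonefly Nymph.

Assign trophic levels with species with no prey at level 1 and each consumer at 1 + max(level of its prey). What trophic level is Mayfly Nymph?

Trophic level 2

Filamentous Algae has no prey (basal) → level 1.
Mayfly Nymph eats Filamentous Algae → level 2.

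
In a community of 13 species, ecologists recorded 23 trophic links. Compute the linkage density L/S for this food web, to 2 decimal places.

L/S = 1.77

There are L = 23 links among S = 13 species.
L/S = 23/13 = 1.7692 ≈ 1.77.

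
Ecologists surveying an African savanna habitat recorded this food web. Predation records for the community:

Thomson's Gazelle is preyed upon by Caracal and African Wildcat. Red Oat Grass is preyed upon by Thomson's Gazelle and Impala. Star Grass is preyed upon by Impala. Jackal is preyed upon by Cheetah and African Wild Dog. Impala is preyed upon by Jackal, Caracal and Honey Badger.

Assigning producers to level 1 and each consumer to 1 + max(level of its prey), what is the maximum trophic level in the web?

Producers (level 1): Star Grass, Red Oat Grass.
Star Grass → Impala → Jackal → African Wild Dog gives African Wild Dog level 4.
No species has a prey at level 4, so no species reaches level 5.

4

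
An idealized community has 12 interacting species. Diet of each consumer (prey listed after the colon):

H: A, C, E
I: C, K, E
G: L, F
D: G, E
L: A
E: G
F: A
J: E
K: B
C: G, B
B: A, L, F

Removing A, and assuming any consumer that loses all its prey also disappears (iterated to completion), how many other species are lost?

11

Remove A.
Round 1: L (all prey gone), F (all prey gone) → extinct.
Round 2: G (all prey gone), B (all prey gone) → extinct.
Round 3: C (all prey gone), K (all prey gone), E (all prey gone) → extinct.
Round 4: J (all prey gone), H (all prey gone), D (all prey gone), I (all prey gone) → extinct.
No further losses. Total secondary extinctions: 11.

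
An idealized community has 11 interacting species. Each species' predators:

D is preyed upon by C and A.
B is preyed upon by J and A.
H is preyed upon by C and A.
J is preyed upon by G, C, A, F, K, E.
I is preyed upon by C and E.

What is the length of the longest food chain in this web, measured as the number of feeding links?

2 links

One longest chain: B → J → G.
It has 3 species and 2 links.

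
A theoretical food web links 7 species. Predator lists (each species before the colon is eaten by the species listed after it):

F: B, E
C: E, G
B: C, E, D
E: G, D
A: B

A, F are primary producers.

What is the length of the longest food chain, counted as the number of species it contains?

One longest chain: A → B → C → E → G.
It has 5 species and 4 links.

5 species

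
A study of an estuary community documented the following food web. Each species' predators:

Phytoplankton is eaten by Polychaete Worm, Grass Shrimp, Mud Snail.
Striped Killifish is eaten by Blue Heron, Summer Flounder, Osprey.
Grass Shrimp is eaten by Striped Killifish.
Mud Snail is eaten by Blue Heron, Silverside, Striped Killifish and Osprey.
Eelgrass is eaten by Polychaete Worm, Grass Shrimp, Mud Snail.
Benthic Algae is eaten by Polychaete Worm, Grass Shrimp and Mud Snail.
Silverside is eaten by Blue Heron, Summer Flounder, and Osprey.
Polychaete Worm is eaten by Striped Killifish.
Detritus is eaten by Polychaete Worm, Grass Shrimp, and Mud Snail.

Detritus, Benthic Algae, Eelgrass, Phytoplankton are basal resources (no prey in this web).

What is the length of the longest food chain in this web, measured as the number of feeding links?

One longest chain: Detritus → Polychaete Worm → Striped Killifish → Summer Flounder.
It has 4 species and 3 links.

3 links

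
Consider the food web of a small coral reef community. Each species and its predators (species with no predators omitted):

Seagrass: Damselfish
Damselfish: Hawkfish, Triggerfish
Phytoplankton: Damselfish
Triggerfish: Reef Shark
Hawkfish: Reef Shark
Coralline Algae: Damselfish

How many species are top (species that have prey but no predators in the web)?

Top species (has prey, but nothing eats it): Reef Shark.
Count: 1.

1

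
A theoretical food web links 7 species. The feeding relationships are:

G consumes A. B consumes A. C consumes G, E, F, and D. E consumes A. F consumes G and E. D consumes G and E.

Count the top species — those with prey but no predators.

2

Top species (has prey, but nothing eats it): B, C.
Count: 2.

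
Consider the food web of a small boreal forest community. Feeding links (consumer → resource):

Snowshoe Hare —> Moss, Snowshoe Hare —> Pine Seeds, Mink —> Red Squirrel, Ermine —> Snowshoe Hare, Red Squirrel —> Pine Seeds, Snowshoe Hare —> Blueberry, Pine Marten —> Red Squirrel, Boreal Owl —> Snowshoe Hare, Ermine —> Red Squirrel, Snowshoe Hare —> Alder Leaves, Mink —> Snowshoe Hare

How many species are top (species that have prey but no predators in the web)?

Top species (has prey, but nothing eats it): Pine Marten, Boreal Owl, Ermine, Mink.
Count: 4.

4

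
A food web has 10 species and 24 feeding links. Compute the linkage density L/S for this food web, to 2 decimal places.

There are L = 24 links among S = 10 species.
L/S = 24/10 = 2.4000 ≈ 2.40.

L/S = 2.40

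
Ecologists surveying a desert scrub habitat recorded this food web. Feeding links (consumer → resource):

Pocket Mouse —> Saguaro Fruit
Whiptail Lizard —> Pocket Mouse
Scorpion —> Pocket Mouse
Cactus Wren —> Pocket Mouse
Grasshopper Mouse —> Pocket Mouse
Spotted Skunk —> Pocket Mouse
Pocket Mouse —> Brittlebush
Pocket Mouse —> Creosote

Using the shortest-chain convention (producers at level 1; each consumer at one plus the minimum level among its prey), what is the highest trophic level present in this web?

3

Producers (level 1): Brittlebush, Creosote, Saguaro Fruit.
Following each consumer down to its lowest-level prey: Brittlebush → Pocket Mouse → Whiptail Lizard (levels 1 through 3).
All prey of Whiptail Lizard (Pocket Mouse 2) are at level 2 or above, so Whiptail Lizard is at level 1 + 2 = 3.
Every consumer has at least one prey at level 2 or below, so none exceeds level 3.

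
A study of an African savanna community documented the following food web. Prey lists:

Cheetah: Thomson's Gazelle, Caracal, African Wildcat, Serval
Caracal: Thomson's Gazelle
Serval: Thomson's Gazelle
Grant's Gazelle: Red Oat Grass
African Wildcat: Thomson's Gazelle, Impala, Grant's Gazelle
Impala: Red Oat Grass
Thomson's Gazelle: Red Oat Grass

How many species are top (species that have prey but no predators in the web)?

Top species (has prey, but nothing eats it): Cheetah.
Count: 1.

1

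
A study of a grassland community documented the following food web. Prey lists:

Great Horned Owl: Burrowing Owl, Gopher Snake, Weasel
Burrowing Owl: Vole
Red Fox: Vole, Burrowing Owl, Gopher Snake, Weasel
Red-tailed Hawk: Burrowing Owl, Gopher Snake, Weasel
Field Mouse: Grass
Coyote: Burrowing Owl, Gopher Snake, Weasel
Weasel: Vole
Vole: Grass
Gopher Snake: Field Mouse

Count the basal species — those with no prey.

Basal species (no prey listed): Grass.
Count: 1.

1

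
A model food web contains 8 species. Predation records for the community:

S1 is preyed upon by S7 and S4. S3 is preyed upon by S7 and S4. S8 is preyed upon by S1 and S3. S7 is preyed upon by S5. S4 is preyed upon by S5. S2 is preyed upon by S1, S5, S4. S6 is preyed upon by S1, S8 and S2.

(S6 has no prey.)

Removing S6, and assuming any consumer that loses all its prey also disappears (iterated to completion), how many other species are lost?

7

Remove S6.
Round 1: S2 (all prey gone), S8 (all prey gone) → extinct.
Round 2: S3 (all prey gone), S1 (all prey gone) → extinct.
Round 3: S7 (all prey gone), S4 (all prey gone) → extinct.
Round 4: S5 (all prey gone) → extinct.
No further losses. Total secondary extinctions: 7.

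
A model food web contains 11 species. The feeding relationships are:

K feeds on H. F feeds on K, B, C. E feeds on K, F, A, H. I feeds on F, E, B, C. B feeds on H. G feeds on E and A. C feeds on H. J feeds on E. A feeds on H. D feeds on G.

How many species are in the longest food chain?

6 species

One longest chain: H → K → F → E → G → D.
It has 6 species and 5 links.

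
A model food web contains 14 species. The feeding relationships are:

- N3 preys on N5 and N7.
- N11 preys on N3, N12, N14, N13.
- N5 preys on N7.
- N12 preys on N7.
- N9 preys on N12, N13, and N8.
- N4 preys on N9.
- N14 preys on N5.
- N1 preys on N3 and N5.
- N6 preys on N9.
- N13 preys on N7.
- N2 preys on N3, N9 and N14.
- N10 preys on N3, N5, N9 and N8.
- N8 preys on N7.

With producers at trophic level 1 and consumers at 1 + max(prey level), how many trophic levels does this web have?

4

Producers (level 1): N7.
N7 → N5 → N3 → N1 gives N1 level 4.
No species has a prey at level 4, so no species reaches level 5.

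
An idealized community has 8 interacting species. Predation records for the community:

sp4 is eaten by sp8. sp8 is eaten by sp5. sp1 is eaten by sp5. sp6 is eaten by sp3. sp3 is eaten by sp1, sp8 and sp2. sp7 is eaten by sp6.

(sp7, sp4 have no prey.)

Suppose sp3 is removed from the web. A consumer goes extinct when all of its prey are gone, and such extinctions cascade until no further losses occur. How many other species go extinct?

Remove sp3.
Round 1: sp1 (all prey gone), sp2 (all prey gone) → extinct.
No further losses. Total secondary extinctions: 2.

2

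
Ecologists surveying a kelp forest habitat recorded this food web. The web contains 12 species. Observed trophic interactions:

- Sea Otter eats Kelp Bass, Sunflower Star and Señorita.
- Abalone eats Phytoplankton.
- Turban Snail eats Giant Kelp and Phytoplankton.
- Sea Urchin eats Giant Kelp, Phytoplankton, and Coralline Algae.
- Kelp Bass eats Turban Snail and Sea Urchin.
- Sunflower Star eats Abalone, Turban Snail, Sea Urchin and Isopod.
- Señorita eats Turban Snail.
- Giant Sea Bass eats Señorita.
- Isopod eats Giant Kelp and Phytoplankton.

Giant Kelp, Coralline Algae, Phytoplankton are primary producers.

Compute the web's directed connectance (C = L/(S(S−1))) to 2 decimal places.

The web has S = 12 species and L = 19 feeding links.
C = L / (S(S−1)) = 19 / 132 = 0.1439 ≈ 0.14.

C = 0.14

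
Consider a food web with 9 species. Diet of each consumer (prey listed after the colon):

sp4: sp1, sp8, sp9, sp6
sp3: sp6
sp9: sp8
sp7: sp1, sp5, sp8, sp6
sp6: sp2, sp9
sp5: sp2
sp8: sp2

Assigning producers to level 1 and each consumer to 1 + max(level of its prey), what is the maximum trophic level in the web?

Producers (level 1): sp1, sp2.
sp2 → sp8 → sp9 → sp6 → sp3 gives sp3 level 5.
No species has a prey at level 5, so no species reaches level 6.

5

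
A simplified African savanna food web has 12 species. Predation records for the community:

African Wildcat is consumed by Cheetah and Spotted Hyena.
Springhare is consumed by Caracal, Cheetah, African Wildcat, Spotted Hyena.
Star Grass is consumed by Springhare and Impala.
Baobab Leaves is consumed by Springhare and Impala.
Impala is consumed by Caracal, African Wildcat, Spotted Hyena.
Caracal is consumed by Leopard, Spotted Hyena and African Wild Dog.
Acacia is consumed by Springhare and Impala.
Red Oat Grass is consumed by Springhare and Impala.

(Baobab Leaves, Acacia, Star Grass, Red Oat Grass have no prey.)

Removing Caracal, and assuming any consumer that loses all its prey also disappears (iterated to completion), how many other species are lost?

Remove Caracal.
Round 1: African Wild Dog (all prey gone), Leopard (all prey gone) → extinct.
No further losses. Total secondary extinctions: 2.

2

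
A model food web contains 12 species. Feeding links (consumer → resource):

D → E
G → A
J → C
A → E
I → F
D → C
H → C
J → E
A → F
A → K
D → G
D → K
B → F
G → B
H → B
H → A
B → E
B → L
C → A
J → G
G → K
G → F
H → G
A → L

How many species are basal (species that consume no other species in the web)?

Basal species (no prey listed): E, F, K, L.
Count: 4.

4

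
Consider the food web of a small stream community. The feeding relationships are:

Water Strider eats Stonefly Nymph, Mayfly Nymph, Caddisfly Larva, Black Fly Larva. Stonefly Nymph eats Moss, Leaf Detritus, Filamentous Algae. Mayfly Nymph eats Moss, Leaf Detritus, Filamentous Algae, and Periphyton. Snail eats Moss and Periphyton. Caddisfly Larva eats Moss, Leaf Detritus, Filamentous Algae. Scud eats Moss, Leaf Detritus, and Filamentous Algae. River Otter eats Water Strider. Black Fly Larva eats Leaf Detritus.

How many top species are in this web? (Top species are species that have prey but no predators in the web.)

3

Top species (has prey, but nothing eats it): Snail, Scud, River Otter.
Count: 3.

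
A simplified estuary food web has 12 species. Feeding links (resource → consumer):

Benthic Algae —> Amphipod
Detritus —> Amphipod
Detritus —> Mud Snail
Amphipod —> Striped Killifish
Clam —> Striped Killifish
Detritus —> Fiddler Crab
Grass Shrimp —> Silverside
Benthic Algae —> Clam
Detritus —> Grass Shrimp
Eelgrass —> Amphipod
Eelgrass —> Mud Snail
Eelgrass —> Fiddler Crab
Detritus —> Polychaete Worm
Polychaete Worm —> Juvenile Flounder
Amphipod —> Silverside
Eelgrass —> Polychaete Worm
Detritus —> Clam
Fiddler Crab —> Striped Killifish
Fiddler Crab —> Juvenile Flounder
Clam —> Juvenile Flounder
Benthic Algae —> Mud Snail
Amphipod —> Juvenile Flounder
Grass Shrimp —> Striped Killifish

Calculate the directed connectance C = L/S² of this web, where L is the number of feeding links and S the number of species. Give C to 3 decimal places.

C = 0.160

The web has S = 12 species and L = 23 feeding links.
C = L / S² = 23 / 144 = 0.1597 ≈ 0.160.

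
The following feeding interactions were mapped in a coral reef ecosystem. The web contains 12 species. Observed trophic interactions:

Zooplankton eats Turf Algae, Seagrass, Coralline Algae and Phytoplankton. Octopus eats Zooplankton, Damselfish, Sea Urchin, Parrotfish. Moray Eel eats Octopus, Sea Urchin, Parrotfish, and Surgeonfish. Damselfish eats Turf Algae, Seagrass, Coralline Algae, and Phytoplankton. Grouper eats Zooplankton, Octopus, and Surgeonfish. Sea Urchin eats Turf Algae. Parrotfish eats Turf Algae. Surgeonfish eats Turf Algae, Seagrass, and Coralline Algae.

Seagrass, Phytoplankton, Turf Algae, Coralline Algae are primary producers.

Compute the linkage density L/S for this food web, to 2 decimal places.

L/S = 2.00

There are L = 24 links among S = 12 species.
L/S = 24/12 = 2.0000 ≈ 2.00.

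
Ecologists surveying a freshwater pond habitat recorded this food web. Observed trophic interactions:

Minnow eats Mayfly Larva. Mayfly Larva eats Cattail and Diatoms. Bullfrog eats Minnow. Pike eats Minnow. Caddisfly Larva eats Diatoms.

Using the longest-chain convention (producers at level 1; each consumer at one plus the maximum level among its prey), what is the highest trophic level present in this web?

Producers (level 1): Diatoms, Cattail.
Diatoms → Mayfly Larva → Minnow → Bullfrog gives Bullfrog level 4.
No species has a prey at level 4, so no species reaches level 5.

4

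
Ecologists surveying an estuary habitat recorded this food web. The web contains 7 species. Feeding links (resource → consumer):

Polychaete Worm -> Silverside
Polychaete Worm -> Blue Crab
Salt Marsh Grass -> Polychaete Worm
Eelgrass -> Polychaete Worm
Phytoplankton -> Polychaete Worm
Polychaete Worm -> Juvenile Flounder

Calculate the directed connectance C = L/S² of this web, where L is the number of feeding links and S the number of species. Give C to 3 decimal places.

The web has S = 7 species and L = 6 feeding links.
C = L / S² = 6 / 49 = 0.1224 ≈ 0.122.

C = 0.122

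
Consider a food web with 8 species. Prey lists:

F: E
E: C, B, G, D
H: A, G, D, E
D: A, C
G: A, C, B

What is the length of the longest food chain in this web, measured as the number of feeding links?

One longest chain: A → G → E → H.
It has 4 species and 3 links.

3 links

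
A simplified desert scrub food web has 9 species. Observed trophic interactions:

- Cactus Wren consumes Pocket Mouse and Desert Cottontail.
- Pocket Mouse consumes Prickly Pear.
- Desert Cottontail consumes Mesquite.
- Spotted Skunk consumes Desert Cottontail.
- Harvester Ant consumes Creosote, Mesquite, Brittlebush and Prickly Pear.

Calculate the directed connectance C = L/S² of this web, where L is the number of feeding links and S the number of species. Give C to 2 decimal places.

C = 0.11

The web has S = 9 species and L = 9 feeding links.
C = L / S² = 9 / 81 = 0.1111 ≈ 0.11.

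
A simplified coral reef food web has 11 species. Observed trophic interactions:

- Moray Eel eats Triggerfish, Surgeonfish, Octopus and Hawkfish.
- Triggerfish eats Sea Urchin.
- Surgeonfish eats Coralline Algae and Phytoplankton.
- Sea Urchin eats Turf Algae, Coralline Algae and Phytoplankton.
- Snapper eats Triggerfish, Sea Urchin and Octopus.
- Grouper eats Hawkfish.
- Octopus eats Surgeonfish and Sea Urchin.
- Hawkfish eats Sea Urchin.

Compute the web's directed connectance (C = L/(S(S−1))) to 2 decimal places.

The web has S = 11 species and L = 17 feeding links.
C = L / (S(S−1)) = 17 / 110 = 0.1545 ≈ 0.15.

C = 0.15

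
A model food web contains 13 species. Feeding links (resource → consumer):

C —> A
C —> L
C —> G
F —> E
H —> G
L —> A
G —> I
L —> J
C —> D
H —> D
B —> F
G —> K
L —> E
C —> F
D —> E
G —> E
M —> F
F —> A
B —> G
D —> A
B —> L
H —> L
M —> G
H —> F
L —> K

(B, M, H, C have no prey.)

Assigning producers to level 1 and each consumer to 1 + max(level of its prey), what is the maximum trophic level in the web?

Producers (level 1): B, M, H, C.
B → G → I gives I level 3.
No species has a prey at level 3, so no species reaches level 4.

3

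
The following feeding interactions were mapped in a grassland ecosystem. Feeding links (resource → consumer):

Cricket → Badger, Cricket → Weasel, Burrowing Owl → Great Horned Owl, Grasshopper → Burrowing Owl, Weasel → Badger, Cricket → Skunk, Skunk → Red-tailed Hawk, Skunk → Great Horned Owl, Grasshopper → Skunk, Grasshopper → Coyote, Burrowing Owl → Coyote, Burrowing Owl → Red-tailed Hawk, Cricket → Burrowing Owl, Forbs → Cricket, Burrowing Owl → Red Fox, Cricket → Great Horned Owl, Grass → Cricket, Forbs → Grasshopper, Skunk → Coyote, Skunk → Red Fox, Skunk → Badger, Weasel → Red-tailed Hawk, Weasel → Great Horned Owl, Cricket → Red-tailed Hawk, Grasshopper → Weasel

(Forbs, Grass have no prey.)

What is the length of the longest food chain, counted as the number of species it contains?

One longest chain: Forbs → Grasshopper → Burrowing Owl → Red Fox.
It has 4 species and 3 links.

4 species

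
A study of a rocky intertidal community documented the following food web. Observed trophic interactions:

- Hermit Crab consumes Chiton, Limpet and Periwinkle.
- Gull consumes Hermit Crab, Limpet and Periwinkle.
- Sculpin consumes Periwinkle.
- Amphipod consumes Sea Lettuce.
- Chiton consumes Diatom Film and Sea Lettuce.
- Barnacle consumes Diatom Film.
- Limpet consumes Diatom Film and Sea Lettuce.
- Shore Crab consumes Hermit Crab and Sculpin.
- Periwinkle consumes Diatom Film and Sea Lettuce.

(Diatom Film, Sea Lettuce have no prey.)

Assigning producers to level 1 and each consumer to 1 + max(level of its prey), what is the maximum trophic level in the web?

4

Producers (level 1): Diatom Film, Sea Lettuce.
Diatom Film → Limpet → Hermit Crab → Gull gives Gull level 4.
No species has a prey at level 4, so no species reaches level 5.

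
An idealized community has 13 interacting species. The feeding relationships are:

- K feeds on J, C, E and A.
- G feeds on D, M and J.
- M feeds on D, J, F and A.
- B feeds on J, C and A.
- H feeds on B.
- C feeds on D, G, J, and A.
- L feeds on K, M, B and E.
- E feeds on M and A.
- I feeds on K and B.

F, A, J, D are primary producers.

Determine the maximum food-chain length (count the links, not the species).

One longest chain: F → M → G → C → B → H.
It has 6 species and 5 links.

5 links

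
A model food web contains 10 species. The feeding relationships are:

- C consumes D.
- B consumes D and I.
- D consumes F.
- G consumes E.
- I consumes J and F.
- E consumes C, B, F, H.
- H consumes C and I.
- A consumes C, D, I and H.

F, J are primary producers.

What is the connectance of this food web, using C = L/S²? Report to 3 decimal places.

The web has S = 10 species and L = 17 feeding links.
C = L / S² = 17 / 100 = 0.1700 ≈ 0.170.

C = 0.170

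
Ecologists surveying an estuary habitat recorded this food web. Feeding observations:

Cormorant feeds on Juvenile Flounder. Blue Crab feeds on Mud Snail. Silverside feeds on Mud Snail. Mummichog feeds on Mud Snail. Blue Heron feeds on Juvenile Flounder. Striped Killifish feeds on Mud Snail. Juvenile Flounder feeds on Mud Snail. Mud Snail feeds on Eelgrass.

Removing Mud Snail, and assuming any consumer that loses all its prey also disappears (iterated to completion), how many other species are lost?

Remove Mud Snail.
Round 1: Juvenile Flounder (all prey gone), Striped Killifish (all prey gone), Blue Crab (all prey gone), Mummichog (all prey gone), Silverside (all prey gone) → extinct.
Round 2: Blue Heron (all prey gone), Cormorant (all prey gone) → extinct.
No further losses. Total secondary extinctions: 7.

7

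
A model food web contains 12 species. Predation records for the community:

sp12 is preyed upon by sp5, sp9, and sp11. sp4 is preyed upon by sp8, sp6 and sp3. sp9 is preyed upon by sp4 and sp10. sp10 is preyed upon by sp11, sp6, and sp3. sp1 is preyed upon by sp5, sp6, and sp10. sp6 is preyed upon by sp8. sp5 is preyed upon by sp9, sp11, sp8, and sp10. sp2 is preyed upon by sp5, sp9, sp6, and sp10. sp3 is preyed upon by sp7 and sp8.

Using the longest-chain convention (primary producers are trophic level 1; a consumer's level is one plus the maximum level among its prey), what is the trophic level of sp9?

sp12 is a producer → level 1.
sp5 eats sp12 (level 1); other prey at levels: sp2 1, sp1 1 → level 2.
sp9 eats sp5 (level 2); other prey at levels: sp12 1, sp2 1 → level 3.

Trophic level 3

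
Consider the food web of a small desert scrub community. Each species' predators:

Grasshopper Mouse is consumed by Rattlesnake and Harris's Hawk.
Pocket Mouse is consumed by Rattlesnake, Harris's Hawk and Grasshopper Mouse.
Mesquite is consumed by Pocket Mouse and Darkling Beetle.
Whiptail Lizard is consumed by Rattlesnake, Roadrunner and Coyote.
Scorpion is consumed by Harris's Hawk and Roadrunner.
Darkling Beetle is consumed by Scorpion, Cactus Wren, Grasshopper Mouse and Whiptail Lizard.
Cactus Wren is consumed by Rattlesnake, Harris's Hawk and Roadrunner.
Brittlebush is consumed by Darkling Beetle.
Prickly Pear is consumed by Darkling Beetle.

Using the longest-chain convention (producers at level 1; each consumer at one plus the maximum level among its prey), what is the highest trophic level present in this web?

4

Producers (level 1): Prickly Pear, Mesquite, Brittlebush.
Prickly Pear → Darkling Beetle → Whiptail Lizard → Coyote gives Coyote level 4.
No species has a prey at level 4, so no species reaches level 5.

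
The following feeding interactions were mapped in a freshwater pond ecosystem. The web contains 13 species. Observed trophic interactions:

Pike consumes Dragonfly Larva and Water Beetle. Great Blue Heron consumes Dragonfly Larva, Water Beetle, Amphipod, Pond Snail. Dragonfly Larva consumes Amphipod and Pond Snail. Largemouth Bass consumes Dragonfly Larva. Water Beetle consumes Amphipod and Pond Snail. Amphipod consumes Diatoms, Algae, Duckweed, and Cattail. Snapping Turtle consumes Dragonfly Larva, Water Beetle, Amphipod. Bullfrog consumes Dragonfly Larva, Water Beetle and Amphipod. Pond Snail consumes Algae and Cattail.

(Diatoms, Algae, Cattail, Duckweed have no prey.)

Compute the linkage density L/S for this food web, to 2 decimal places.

L/S = 1.77

There are L = 23 links among S = 13 species.
L/S = 23/13 = 1.7692 ≈ 1.77.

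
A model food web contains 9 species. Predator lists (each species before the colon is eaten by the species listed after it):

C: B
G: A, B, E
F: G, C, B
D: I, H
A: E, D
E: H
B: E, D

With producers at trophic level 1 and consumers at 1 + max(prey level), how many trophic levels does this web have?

5

Producers (level 1): F.
F → G → A → D → I gives I level 5.
No species has a prey at level 5, so no species reaches level 6.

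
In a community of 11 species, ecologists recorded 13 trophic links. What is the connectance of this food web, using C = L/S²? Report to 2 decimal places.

The web has S = 11 species and L = 13 feeding links.
C = L / S² = 13 / 121 = 0.1074 ≈ 0.11.

C = 0.11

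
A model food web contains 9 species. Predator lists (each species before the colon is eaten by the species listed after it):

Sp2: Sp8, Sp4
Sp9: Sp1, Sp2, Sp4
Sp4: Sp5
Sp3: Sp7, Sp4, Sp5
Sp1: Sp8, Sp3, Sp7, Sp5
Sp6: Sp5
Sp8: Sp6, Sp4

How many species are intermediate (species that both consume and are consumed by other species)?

6

Intermediate species (has both prey and predators): Sp1, Sp2, Sp8, Sp3, Sp6, Sp4.
Count: 6.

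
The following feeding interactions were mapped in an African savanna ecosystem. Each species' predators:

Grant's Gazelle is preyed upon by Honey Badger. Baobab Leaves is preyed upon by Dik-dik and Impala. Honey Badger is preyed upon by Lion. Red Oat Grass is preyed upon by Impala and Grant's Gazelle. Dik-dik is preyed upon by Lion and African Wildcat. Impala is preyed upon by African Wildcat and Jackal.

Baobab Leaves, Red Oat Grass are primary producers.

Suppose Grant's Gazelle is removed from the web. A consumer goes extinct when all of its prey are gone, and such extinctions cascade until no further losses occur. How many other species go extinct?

Remove Grant's Gazelle.
Round 1: Honey Badger (all prey gone) → extinct.
No further losses. Total secondary extinctions: 1.

1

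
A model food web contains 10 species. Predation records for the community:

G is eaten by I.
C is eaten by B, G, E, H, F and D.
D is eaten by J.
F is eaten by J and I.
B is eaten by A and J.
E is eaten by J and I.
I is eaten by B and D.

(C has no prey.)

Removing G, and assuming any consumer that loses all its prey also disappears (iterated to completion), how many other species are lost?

0

Remove G.
Every predator of it retains at least one other prey: I still has E, F.
No consumer loses all prey, so no secondary extinctions occur.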